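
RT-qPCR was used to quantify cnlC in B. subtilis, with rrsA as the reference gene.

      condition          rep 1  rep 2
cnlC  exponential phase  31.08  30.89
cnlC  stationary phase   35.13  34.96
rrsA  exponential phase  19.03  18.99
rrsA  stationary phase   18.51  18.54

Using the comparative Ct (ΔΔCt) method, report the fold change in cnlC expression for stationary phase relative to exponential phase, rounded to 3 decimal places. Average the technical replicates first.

0.043

Mean Ct: cnlC exponential phase 30.985; cnlC stationary phase 35.045; rrsA exponential phase 19.010; rrsA stationary phase 18.525
ΔCt(exponential phase) = 30.985 − 19.010 = 11.975
ΔCt(stationary phase) = 35.045 − 18.525 = 16.520
ΔΔCt = 16.520 − 11.975 = 4.545
Fold change = 2^(−4.545) = 0.0428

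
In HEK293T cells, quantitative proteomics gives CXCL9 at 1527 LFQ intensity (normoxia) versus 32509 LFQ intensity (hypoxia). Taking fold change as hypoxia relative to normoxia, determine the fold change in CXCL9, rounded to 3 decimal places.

Fold change = 32509 / 1527 = 21.2895
CXCL9 is upregulated.

21.289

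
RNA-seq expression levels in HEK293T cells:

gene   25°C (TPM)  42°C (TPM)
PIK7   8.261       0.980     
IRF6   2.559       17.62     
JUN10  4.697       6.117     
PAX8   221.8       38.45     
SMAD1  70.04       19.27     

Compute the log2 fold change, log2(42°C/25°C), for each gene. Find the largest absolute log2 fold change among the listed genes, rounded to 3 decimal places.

log2(0.980/8.261) = -3.075  (PIK7)
log2(17.62/2.559) = 2.784  (IRF6)
log2(6.117/4.697) = 0.381  (JUN10)
log2(38.45/221.8) = -2.528  (PAX8)
log2(19.27/70.04) = -1.862  (SMAD1)
The largest magnitude belongs to PIK7.

3.075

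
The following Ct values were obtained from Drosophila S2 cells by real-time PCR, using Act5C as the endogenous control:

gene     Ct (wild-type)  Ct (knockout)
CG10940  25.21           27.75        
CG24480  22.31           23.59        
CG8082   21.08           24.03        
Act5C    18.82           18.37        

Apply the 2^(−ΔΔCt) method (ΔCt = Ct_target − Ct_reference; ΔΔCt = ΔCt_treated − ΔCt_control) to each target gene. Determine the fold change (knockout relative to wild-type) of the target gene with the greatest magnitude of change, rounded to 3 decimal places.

0.095

CG10940: ΔΔCt = (27.75−18.37) − (25.21−18.82) = 9.38 − 6.39 = 2.99; fold change = 2^-2.99 = 0.126
CG24480: ΔΔCt = (23.59−18.37) − (22.31−18.82) = 5.22 − 3.49 = 1.73; fold change = 2^-1.73 = 0.301
CG8082: ΔΔCt = (24.03−18.37) − (21.08−18.82) = 5.66 − 2.26 = 3.40; fold change = 2^-3.40 = 0.095
CG8082 has the largest |ΔΔCt| = 3.40.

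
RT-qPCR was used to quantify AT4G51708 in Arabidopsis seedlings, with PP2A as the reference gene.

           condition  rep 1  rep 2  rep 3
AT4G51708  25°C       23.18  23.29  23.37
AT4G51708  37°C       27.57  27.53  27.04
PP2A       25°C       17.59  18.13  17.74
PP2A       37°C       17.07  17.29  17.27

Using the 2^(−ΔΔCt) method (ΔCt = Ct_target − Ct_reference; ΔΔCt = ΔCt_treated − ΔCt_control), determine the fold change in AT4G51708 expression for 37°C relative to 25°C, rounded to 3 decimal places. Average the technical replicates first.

0.038

Mean Ct: AT4G51708 25°C 23.280; AT4G51708 37°C 27.380; PP2A 25°C 17.820; PP2A 37°C 17.210
ΔCt(25°C) = 23.280 − 17.820 = 5.460
ΔCt(37°C) = 27.380 − 17.210 = 10.170
ΔΔCt = 10.170 − 5.460 = 4.710
Fold change = 2^(−4.710) = 0.0382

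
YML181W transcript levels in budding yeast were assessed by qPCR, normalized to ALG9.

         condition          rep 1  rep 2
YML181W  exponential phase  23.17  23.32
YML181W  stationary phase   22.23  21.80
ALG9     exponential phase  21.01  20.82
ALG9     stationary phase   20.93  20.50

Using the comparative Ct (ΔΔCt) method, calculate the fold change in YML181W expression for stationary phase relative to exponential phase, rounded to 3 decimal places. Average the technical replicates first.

2.042

Mean Ct: YML181W exponential phase 23.245; YML181W stationary phase 22.015; ALG9 exponential phase 20.915; ALG9 stationary phase 20.715
ΔCt(exponential phase) = 23.245 − 20.915 = 2.330
ΔCt(stationary phase) = 22.015 − 20.715 = 1.300
ΔΔCt = 1.300 − 2.330 = -1.030
Fold change = 2^(−(-1.030)) = 2^1.030 = 2.0420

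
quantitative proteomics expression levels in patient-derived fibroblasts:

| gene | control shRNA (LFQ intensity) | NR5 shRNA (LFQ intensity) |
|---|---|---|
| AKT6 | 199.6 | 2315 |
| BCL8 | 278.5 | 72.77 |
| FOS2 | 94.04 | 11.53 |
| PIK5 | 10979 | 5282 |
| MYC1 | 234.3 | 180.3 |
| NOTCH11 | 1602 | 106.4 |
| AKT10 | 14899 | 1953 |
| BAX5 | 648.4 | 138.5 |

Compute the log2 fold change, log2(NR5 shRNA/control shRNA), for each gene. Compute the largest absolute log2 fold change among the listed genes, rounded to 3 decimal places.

log2(2315/199.6) = 3.536  (AKT6)
log2(72.77/278.5) = -1.936  (BCL8)
log2(11.53/94.04) = -3.028  (FOS2)
log2(5282/10979) = -1.056  (PIK5)
log2(180.3/234.3) = -0.378  (MYC1)
log2(106.4/1602) = -3.912  (NOTCH11)
log2(1953/14899) = -2.931  (AKT10)
log2(138.5/648.4) = -2.227  (BAX5)
The largest magnitude belongs to NOTCH11.

3.912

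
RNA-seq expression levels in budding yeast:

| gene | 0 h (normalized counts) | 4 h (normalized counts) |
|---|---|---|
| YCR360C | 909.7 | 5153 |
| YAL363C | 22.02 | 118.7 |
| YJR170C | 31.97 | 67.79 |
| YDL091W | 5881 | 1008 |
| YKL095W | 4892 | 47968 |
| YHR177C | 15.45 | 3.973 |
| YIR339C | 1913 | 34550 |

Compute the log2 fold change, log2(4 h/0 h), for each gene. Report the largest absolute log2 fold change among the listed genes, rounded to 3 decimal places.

log2(5153/909.7) = 2.502  (YCR360C)
log2(118.7/22.02) = 2.430  (YAL363C)
log2(67.79/31.97) = 1.084  (YJR170C)
log2(1008/5881) = -2.545  (YDL091W)
log2(47968/4892) = 3.294  (YKL095W)
log2(3.973/15.45) = -1.959  (YHR177C)
log2(34550/1913) = 4.175  (YIR339C)
The largest magnitude belongs to YIR339C.

4.175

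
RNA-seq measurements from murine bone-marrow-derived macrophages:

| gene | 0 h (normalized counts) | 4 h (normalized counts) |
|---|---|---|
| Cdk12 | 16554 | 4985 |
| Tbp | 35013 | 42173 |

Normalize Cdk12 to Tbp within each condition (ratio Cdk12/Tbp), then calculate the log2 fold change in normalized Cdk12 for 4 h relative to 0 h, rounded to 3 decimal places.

-2.000

Cdk12/Tbp (0 h) = 16554 / 35013 = 0.4728
Cdk12/Tbp (4 h) = 4985 / 42173 = 0.1182
Fold change = 0.1182 / 0.4728 = 0.2500
log2(0.2500) = -1.9999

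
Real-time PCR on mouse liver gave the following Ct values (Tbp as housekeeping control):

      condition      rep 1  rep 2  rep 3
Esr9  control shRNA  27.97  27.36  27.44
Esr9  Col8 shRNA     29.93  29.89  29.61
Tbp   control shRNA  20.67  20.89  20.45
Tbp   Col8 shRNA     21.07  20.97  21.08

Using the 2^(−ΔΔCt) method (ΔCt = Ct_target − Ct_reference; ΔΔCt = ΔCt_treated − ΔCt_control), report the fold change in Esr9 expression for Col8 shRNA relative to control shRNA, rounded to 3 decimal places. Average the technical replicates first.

0.277

Mean Ct: Esr9 control shRNA 27.590; Esr9 Col8 shRNA 29.810; Tbp control shRNA 20.670; Tbp Col8 shRNA 21.040
ΔCt(control shRNA) = 27.590 − 20.670 = 6.920
ΔCt(Col8 shRNA) = 29.810 − 21.040 = 8.770
ΔΔCt = 8.770 − 6.920 = 1.850
Fold change = 2^(−1.850) = 0.2774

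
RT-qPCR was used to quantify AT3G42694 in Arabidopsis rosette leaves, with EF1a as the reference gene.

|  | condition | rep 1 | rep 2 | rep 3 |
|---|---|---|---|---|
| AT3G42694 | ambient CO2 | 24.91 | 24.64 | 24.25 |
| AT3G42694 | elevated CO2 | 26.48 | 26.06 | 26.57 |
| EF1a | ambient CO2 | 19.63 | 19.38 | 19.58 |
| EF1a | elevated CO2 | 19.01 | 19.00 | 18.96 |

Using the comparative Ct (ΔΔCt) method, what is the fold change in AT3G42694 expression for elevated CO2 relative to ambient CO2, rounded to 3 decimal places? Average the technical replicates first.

Mean Ct: AT3G42694 ambient CO2 24.600; AT3G42694 elevated CO2 26.370; EF1a ambient CO2 19.530; EF1a elevated CO2 18.990
ΔCt(ambient CO2) = 24.600 − 19.530 = 5.070
ΔCt(elevated CO2) = 26.370 − 18.990 = 7.380
ΔΔCt = 7.380 − 5.070 = 2.310
Fold change = 2^(−2.310) = 0.2017

0.202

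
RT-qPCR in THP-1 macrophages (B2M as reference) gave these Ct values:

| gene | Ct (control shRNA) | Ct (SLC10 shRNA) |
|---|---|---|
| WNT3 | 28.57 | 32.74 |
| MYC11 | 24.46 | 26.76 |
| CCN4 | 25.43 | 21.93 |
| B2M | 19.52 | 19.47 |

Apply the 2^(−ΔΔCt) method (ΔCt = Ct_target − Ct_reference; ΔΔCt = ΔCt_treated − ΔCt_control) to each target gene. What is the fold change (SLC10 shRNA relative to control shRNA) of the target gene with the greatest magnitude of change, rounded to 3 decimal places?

0.054

WNT3: ΔΔCt = (32.74−19.47) − (28.57−19.52) = 13.27 − 9.05 = 4.22; fold change = 2^-4.22 = 0.054
MYC11: ΔΔCt = (26.76−19.47) − (24.46−19.52) = 7.29 − 4.94 = 2.35; fold change = 2^-2.35 = 0.196
CCN4: ΔΔCt = (21.93−19.47) − (25.43−19.52) = 2.46 − 5.91 = -3.45; fold change = 2^3.45 = 10.928
WNT3 has the largest |ΔΔCt| = 4.22.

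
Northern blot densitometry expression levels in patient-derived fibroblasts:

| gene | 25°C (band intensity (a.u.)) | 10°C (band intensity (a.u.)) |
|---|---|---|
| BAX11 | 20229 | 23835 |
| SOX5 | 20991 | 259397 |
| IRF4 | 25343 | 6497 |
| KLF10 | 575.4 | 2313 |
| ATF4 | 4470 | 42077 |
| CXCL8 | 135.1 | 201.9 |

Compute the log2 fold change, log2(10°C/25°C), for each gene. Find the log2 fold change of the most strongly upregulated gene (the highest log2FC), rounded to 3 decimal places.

3.627

log2(23835/20229) = 0.237  (BAX11)
log2(259397/20991) = 3.627  (SOX5)
log2(6497/25343) = -1.964  (IRF4)
log2(2313/575.4) = 2.007  (KLF10)
log2(42077/4470) = 3.235  (ATF4)
log2(201.9/135.1) = 0.580  (CXCL8)
SOX5 is most strongly upregulated.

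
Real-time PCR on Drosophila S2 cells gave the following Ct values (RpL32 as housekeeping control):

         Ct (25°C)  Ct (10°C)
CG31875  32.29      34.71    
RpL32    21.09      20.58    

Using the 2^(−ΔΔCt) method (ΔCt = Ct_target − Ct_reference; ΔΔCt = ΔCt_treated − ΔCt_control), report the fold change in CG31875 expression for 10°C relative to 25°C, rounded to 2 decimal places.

ΔCt(25°C) = 32.290 − 21.090 = 11.200
ΔCt(10°C) = 34.710 − 20.580 = 14.130
ΔΔCt = 14.130 − 11.200 = 2.930
Fold change = 2^(−2.930) = 0.131

0.13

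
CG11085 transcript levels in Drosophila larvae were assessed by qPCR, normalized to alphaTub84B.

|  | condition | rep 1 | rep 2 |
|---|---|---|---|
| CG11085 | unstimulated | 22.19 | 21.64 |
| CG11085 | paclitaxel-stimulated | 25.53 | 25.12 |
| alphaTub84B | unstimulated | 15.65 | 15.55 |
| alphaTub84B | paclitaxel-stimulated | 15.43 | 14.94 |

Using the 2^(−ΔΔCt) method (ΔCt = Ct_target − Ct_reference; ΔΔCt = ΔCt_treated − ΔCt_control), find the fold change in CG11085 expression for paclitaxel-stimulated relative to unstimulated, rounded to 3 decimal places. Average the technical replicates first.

Mean Ct: CG11085 unstimulated 21.915; CG11085 paclitaxel-stimulated 25.325; alphaTub84B unstimulated 15.600; alphaTub84B paclitaxel-stimulated 15.185
ΔCt(unstimulated) = 21.915 − 15.600 = 6.315
ΔCt(paclitaxel-stimulated) = 25.325 − 15.185 = 10.140
ΔΔCt = 10.140 − 6.315 = 3.825
Fold change = 2^(−3.825) = 0.0706

0.071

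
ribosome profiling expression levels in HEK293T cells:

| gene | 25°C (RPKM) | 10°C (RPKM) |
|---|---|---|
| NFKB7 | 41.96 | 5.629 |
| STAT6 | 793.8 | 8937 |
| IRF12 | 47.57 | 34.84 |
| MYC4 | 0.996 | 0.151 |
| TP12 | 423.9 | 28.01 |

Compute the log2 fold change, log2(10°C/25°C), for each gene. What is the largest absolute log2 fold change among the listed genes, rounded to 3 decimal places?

3.920

log2(5.629/41.96) = -2.898  (NFKB7)
log2(8937/793.8) = 3.493  (STAT6)
log2(34.84/47.57) = -0.449  (IRF12)
log2(0.151/0.996) = -2.722  (MYC4)
log2(28.01/423.9) = -3.920  (TP12)
The largest magnitude belongs to TP12.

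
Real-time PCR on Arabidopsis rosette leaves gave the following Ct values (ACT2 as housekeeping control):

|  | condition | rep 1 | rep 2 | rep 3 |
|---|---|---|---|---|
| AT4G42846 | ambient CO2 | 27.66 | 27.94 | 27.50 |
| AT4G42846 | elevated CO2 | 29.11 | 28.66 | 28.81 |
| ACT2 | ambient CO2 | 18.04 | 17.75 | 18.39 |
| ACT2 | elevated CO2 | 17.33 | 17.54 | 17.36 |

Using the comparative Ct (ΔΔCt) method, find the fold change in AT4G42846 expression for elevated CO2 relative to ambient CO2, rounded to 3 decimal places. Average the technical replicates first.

Mean Ct: AT4G42846 ambient CO2 27.700; AT4G42846 elevated CO2 28.860; ACT2 ambient CO2 18.060; ACT2 elevated CO2 17.410
ΔCt(ambient CO2) = 27.700 − 18.060 = 9.640
ΔCt(elevated CO2) = 28.860 − 17.410 = 11.450
ΔΔCt = 11.450 − 9.640 = 1.810
Fold change = 2^(−1.810) = 0.2852

0.285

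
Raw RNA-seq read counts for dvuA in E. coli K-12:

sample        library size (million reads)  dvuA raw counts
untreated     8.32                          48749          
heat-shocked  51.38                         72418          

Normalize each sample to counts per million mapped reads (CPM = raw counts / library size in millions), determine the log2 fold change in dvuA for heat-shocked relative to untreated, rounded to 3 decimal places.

CPM(untreated) = 48749 / 8.32 = 5859.2548
CPM(heat-shocked) = 72418 / 51.38 = 1409.4589
Fold change = 1409.4589 / 5859.2548 = 0.24055
log2(0.24055) = -2.0556

-2.056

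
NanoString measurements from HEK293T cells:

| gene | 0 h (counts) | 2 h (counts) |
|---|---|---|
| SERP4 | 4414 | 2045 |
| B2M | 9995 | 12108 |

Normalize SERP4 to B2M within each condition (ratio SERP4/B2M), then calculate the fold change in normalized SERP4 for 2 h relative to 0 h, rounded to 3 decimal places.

SERP4/B2M (0 h) = 4414 / 9995 = 0.44162
SERP4/B2M (2 h) = 2045 / 12108 = 0.1689
Fold change = 0.1689 / 0.44162 = 0.3824

0.382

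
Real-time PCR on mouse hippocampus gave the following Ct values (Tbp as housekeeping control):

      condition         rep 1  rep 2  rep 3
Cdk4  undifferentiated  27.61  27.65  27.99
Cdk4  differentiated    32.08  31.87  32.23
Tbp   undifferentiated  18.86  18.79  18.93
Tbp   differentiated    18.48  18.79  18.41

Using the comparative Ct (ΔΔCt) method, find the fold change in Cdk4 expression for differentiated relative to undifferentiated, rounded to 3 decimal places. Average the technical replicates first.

0.041

Mean Ct: Cdk4 undifferentiated 27.750; Cdk4 differentiated 32.060; Tbp undifferentiated 18.860; Tbp differentiated 18.560
ΔCt(undifferentiated) = 27.750 − 18.860 = 8.890
ΔCt(differentiated) = 32.060 − 18.560 = 13.500
ΔΔCt = 13.500 − 8.890 = 4.610
Fold change = 2^(−4.610) = 0.0409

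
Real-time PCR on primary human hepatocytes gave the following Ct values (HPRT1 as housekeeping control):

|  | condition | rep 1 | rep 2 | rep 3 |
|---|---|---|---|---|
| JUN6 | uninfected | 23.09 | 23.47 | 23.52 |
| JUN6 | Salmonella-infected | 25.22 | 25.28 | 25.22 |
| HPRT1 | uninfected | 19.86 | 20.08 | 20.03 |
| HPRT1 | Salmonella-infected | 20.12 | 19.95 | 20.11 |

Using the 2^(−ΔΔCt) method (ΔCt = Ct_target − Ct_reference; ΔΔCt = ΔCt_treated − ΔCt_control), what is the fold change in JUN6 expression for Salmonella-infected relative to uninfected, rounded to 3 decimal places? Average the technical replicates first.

Mean Ct: JUN6 uninfected 23.360; JUN6 Salmonella-infected 25.240; HPRT1 uninfected 19.990; HPRT1 Salmonella-infected 20.060
ΔCt(uninfected) = 23.360 − 19.990 = 3.370
ΔCt(Salmonella-infected) = 25.240 − 20.060 = 5.180
ΔΔCt = 5.180 − 3.370 = 1.810
Fold change = 2^(−1.810) = 0.2852

0.285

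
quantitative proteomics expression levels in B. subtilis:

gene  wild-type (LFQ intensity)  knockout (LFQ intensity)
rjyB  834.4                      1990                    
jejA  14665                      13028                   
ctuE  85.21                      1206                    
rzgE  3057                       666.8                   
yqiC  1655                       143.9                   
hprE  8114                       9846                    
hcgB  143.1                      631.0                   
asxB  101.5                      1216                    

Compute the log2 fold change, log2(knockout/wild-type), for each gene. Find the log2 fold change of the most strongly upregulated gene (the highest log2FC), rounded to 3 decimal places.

3.823

log2(1990/834.4) = 1.254  (rjyB)
log2(13028/14665) = -0.171  (jejA)
log2(1206/85.21) = 3.823  (ctuE)
log2(666.8/3057) = -2.197  (rzgE)
log2(143.9/1655) = -3.524  (yqiC)
log2(9846/8114) = 0.279  (hprE)
log2(631.0/143.1) = 2.141  (hcgB)
log2(1216/101.5) = 3.583  (asxB)
ctuE is most strongly upregulated.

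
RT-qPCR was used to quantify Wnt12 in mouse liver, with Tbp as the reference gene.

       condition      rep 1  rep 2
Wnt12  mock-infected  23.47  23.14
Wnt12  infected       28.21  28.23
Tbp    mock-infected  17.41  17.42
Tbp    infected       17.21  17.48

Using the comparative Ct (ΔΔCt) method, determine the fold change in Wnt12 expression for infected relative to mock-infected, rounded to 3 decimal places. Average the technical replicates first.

Mean Ct: Wnt12 mock-infected 23.305; Wnt12 infected 28.220; Tbp mock-infected 17.415; Tbp infected 17.345
ΔCt(mock-infected) = 23.305 − 17.415 = 5.890
ΔCt(infected) = 28.220 − 17.345 = 10.875
ΔΔCt = 10.875 − 5.890 = 4.985
Fold change = 2^(−4.985) = 0.0316

0.032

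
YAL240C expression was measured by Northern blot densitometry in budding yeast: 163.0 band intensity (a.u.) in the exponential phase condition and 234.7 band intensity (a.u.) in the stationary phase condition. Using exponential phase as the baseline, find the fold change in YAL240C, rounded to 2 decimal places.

Fold change = 234.7 / 163.0 = 1.440
YAL240C is upregulated.

1.44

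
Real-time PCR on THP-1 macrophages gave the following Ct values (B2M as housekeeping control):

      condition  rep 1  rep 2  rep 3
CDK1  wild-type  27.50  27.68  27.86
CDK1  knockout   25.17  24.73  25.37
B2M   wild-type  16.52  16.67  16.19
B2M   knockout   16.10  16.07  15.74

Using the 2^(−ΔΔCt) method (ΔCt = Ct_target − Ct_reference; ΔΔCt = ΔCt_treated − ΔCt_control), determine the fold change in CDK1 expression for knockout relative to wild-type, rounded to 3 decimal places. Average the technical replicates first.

4.287

Mean Ct: CDK1 wild-type 27.680; CDK1 knockout 25.090; B2M wild-type 16.460; B2M knockout 15.970
ΔCt(wild-type) = 27.680 − 16.460 = 11.220
ΔCt(knockout) = 25.090 − 15.970 = 9.120
ΔΔCt = 9.120 − 11.220 = -2.100
Fold change = 2^(−(-2.100)) = 2^2.100 = 4.2871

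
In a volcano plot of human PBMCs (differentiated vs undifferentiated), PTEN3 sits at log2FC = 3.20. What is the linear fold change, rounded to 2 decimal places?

Fold change = 2^(3.20) = 9.190

9.19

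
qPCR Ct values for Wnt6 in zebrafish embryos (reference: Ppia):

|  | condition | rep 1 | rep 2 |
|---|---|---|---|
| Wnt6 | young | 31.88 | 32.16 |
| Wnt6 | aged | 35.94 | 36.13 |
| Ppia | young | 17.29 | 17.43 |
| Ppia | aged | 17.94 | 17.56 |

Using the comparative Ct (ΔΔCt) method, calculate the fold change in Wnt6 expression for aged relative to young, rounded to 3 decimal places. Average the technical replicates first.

0.081

Mean Ct: Wnt6 young 32.020; Wnt6 aged 36.035; Ppia young 17.360; Ppia aged 17.750
ΔCt(young) = 32.020 − 17.360 = 14.660
ΔCt(aged) = 36.035 − 17.750 = 18.285
ΔΔCt = 18.285 − 14.660 = 3.625
Fold change = 2^(−3.625) = 0.0811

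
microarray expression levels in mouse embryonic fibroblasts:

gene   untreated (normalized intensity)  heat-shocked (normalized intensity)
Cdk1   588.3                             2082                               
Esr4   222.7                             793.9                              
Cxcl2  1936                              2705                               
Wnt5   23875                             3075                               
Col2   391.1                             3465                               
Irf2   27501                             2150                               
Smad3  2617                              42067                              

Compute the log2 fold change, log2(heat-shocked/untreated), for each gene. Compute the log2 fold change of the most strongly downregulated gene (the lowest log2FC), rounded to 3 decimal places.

-3.677

log2(2082/588.3) = 1.823  (Cdk1)
log2(793.9/222.7) = 1.834  (Esr4)
log2(2705/1936) = 0.483  (Cxcl2)
log2(3075/23875) = -2.957  (Wnt5)
log2(3465/391.1) = 3.147  (Col2)
log2(2150/27501) = -3.677  (Irf2)
log2(42067/2617) = 4.007  (Smad3)
Irf2 is most strongly downregulated.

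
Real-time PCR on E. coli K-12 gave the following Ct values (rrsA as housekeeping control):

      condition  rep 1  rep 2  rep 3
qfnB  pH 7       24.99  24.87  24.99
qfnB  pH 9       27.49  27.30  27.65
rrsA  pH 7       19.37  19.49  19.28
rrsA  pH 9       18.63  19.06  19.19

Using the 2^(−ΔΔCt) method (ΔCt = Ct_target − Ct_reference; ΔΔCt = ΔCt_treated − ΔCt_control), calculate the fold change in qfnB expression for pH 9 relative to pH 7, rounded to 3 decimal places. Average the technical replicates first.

Mean Ct: qfnB pH 7 24.950; qfnB pH 9 27.480; rrsA pH 7 19.380; rrsA pH 9 18.960
ΔCt(pH 7) = 24.950 − 19.380 = 5.570
ΔCt(pH 9) = 27.480 − 18.960 = 8.520
ΔΔCt = 8.520 − 5.570 = 2.950
Fold change = 2^(−2.950) = 0.1294

0.129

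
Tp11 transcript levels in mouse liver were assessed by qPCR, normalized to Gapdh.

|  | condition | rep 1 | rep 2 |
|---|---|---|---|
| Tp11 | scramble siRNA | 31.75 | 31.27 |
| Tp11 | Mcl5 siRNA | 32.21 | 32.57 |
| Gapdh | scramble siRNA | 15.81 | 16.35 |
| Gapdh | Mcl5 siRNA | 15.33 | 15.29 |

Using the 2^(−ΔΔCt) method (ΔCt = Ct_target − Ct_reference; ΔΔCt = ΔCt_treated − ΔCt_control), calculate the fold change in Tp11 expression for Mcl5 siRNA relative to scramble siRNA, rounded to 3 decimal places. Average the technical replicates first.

Mean Ct: Tp11 scramble siRNA 31.510; Tp11 Mcl5 siRNA 32.390; Gapdh scramble siRNA 16.080; Gapdh Mcl5 siRNA 15.310
ΔCt(scramble siRNA) = 31.510 − 16.080 = 15.430
ΔCt(Mcl5 siRNA) = 32.390 − 15.310 = 17.080
ΔΔCt = 17.080 − 15.430 = 1.650
Fold change = 2^(−1.650) = 0.3186

0.319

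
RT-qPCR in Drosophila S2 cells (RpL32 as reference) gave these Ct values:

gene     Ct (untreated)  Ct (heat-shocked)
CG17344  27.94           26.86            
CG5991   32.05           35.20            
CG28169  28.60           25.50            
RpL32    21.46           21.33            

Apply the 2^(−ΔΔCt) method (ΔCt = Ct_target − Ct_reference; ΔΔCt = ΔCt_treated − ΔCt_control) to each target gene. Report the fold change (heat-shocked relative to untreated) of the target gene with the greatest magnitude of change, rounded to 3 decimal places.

CG17344: ΔΔCt = (26.86−21.33) − (27.94−21.46) = 5.53 − 6.48 = -0.95; fold change = 2^0.95 = 1.932
CG5991: ΔΔCt = (35.20−21.33) − (32.05−21.46) = 13.87 − 10.59 = 3.28; fold change = 2^-3.28 = 0.103
CG28169: ΔΔCt = (25.50−21.33) − (28.60−21.46) = 4.17 − 7.14 = -2.97; fold change = 2^2.97 = 7.835
CG5991 has the largest |ΔΔCt| = 3.28.

0.103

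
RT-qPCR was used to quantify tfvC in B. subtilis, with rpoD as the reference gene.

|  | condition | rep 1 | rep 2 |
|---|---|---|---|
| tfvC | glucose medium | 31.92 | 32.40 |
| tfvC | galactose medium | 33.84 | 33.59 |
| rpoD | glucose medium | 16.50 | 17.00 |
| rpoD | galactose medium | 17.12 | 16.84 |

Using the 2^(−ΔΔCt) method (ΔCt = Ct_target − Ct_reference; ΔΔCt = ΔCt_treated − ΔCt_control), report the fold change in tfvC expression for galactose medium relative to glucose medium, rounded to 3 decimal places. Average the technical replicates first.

0.399

Mean Ct: tfvC glucose medium 32.160; tfvC galactose medium 33.715; rpoD glucose medium 16.750; rpoD galactose medium 16.980
ΔCt(glucose medium) = 32.160 − 16.750 = 15.410
ΔCt(galactose medium) = 33.715 − 16.980 = 16.735
ΔΔCt = 16.735 − 15.410 = 1.325
Fold change = 2^(−1.325) = 0.3991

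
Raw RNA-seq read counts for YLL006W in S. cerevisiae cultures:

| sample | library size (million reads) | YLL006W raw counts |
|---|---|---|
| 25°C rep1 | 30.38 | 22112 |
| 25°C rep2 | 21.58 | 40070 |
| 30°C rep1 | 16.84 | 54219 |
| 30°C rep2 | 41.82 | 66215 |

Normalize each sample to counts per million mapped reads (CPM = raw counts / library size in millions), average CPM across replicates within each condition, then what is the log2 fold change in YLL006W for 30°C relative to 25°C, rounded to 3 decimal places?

CPM(25°C rep1) = 22112 / 30.38 = 727.8473
CPM(25°C rep2) = 40070 / 21.58 = 1856.8119
CPM(30°C rep1) = 54219 / 16.84 = 3219.6556
CPM(30°C rep2) = 66215 / 41.82 = 1583.3333
mean CPM(25°C) = 1292.3296; mean CPM(30°C) = 2401.4945
Fold change = 2401.4945 / 1292.3296 = 1.85827
log2(1.85827) = 0.8940

0.894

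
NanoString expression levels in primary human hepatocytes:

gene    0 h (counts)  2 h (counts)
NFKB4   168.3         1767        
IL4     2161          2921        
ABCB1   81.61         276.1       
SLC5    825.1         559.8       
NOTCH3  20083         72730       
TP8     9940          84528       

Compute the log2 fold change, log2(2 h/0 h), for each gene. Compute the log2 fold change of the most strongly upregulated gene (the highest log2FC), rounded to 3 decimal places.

3.392

log2(1767/168.3) = 3.392  (NFKB4)
log2(2921/2161) = 0.435  (IL4)
log2(276.1/81.61) = 1.758  (ABCB1)
log2(559.8/825.1) = -0.560  (SLC5)
log2(72730/20083) = 1.857  (NOTCH3)
log2(84528/9940) = 3.088  (TP8)
NFKB4 is most strongly upregulated.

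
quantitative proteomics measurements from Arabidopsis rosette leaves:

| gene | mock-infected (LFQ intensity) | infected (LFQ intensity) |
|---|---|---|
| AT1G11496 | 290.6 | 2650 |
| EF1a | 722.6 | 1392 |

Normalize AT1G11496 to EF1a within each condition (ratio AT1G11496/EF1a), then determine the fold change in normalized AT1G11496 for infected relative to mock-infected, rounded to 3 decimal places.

4.734

AT1G11496/EF1a (mock-infected) = 290.6 / 722.6 = 0.40216
AT1G11496/EF1a (infected) = 2650 / 1392 = 1.9037
Fold change = 1.9037 / 0.40216 = 4.7338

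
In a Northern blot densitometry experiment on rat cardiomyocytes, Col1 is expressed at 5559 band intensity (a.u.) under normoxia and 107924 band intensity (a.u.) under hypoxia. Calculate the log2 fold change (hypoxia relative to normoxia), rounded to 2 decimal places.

Fold change = 107924 / 5559 = 19.4143
log2(19.4143) = 4.279

4.28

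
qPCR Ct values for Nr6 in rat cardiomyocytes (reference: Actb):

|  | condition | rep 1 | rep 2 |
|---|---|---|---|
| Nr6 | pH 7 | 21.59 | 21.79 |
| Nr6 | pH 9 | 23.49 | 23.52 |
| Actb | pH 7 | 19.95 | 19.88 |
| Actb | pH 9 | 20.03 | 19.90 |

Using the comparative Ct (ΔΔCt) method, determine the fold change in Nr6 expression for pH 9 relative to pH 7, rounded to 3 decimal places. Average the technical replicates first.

Mean Ct: Nr6 pH 7 21.690; Nr6 pH 9 23.505; Actb pH 7 19.915; Actb pH 9 19.965
ΔCt(pH 7) = 21.690 − 19.915 = 1.775
ΔCt(pH 9) = 23.505 − 19.965 = 3.540
ΔΔCt = 3.540 − 1.775 = 1.765
Fold change = 2^(−1.765) = 0.2942

0.294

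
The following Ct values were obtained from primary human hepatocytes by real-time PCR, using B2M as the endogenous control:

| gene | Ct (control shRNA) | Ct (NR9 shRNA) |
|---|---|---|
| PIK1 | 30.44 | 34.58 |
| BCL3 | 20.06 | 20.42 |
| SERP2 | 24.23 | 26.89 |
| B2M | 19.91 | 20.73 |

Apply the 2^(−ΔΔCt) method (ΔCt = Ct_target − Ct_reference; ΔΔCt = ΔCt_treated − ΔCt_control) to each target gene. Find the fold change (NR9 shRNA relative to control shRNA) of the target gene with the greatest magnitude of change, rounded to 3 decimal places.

0.100

PIK1: ΔΔCt = (34.58−20.73) − (30.44−19.91) = 13.85 − 10.53 = 3.32; fold change = 2^-3.32 = 0.100
BCL3: ΔΔCt = (20.42−20.73) − (20.06−19.91) = -0.31 − 0.15 = -0.46; fold change = 2^0.46 = 1.376
SERP2: ΔΔCt = (26.89−20.73) − (24.23−19.91) = 6.16 − 4.32 = 1.84; fold change = 2^-1.84 = 0.279
PIK1 has the largest |ΔΔCt| = 3.32.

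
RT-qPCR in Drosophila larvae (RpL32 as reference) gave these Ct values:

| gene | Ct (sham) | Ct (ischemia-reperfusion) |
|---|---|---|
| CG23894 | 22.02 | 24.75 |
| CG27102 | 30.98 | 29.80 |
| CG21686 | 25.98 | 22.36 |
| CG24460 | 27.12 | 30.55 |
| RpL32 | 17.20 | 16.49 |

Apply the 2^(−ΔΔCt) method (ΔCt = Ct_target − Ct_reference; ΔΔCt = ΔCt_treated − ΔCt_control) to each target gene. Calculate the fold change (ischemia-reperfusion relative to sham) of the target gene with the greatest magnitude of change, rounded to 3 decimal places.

CG23894: ΔΔCt = (24.75−16.49) − (22.02−17.20) = 8.26 − 4.82 = 3.44; fold change = 2^-3.44 = 0.092
CG27102: ΔΔCt = (29.80−16.49) − (30.98−17.20) = 13.31 − 13.78 = -0.47; fold change = 2^0.47 = 1.385
CG21686: ΔΔCt = (22.36−16.49) − (25.98−17.20) = 5.87 − 8.78 = -2.91; fold change = 2^2.91 = 7.516
CG24460: ΔΔCt = (30.55−16.49) − (27.12−17.20) = 14.06 − 9.92 = 4.14; fold change = 2^-4.14 = 0.057
CG24460 has the largest |ΔΔCt| = 4.14.

0.057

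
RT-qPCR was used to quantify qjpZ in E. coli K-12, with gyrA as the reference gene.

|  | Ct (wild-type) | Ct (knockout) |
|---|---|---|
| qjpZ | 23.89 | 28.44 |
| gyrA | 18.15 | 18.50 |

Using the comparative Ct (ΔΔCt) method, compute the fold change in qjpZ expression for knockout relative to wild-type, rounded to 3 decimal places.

ΔCt(wild-type) = 23.890 − 18.150 = 5.740
ΔCt(knockout) = 28.440 − 18.500 = 9.940
ΔΔCt = 9.940 − 5.740 = 4.200
Fold change = 2^(−4.200) = 0.0544

0.054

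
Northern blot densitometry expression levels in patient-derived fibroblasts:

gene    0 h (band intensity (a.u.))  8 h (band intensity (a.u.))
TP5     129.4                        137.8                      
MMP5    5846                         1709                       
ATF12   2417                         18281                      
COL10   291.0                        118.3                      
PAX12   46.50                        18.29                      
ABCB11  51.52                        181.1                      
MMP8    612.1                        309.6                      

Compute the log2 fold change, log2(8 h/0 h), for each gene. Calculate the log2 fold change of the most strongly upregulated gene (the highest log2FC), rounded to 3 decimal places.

log2(137.8/129.4) = 0.091  (TP5)
log2(1709/5846) = -1.774  (MMP5)
log2(18281/2417) = 2.919  (ATF12)
log2(118.3/291.0) = -1.299  (COL10)
log2(18.29/46.50) = -1.346  (PAX12)
log2(181.1/51.52) = 1.814  (ABCB11)
log2(309.6/612.1) = -0.983  (MMP8)
ATF12 is most strongly upregulated.

2.919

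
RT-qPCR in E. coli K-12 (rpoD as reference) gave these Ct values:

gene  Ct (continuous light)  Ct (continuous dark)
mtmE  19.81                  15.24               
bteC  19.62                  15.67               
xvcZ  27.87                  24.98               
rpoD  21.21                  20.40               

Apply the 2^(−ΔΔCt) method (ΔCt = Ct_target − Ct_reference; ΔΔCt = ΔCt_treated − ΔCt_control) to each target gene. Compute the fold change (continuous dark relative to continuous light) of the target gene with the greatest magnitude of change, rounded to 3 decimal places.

13.548

mtmE: ΔΔCt = (15.24−20.40) − (19.81−21.21) = -5.16 − (-1.40) = -3.76; fold change = 2^3.76 = 13.548
bteC: ΔΔCt = (15.67−20.40) − (19.62−21.21) = -4.73 − (-1.59) = -3.14; fold change = 2^3.14 = 8.815
xvcZ: ΔΔCt = (24.98−20.40) − (27.87−21.21) = 4.58 − 6.66 = -2.08; fold change = 2^2.08 = 4.228
mtmE has the largest |ΔΔCt| = 3.76.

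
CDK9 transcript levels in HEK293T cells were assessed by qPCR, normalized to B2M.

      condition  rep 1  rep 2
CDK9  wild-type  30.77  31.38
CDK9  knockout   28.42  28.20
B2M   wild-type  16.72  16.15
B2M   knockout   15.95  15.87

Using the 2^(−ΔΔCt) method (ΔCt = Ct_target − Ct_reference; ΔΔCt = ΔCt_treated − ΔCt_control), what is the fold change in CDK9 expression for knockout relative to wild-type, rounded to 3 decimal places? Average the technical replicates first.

Mean Ct: CDK9 wild-type 31.075; CDK9 knockout 28.310; B2M wild-type 16.435; B2M knockout 15.910
ΔCt(wild-type) = 31.075 − 16.435 = 14.640
ΔCt(knockout) = 28.310 − 15.910 = 12.400
ΔΔCt = 12.400 − 14.640 = -2.240
Fold change = 2^(−(-2.240)) = 2^2.240 = 4.7240

4.724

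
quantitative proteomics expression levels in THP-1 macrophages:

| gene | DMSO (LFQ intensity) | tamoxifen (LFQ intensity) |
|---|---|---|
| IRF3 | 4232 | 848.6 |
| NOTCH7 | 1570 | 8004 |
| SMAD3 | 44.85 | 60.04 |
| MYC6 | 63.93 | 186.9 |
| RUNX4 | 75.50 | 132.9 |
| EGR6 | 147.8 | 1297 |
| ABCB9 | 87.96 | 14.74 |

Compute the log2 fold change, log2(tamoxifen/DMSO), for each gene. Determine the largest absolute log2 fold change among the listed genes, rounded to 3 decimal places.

3.133

log2(848.6/4232) = -2.318  (IRF3)
log2(8004/1570) = 2.350  (NOTCH7)
log2(60.04/44.85) = 0.421  (SMAD3)
log2(186.9/63.93) = 1.548  (MYC6)
log2(132.9/75.50) = 0.816  (RUNX4)
log2(1297/147.8) = 3.133  (EGR6)
log2(14.74/87.96) = -2.577  (ABCB9)
The largest magnitude belongs to EGR6.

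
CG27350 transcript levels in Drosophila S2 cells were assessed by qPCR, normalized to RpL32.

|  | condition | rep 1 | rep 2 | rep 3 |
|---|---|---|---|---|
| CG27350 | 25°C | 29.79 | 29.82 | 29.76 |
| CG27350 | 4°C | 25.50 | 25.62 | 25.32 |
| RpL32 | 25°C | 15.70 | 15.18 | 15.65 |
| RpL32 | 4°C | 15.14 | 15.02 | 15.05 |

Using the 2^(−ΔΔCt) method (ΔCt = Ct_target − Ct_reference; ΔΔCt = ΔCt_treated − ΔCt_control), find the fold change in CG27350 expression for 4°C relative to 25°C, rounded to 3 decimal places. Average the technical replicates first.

Mean Ct: CG27350 25°C 29.790; CG27350 4°C 25.480; RpL32 25°C 15.510; RpL32 4°C 15.070
ΔCt(25°C) = 29.790 − 15.510 = 14.280
ΔCt(4°C) = 25.480 − 15.070 = 10.410
ΔΔCt = 10.410 − 14.280 = -3.870
Fold change = 2^(−(-3.870)) = 2^3.870 = 14.6213

14.621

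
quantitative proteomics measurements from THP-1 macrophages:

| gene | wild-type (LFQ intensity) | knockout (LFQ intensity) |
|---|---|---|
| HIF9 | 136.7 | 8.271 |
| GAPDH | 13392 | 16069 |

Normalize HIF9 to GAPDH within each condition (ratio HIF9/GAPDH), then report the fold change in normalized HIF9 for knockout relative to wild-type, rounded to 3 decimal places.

0.050

HIF9/GAPDH (wild-type) = 136.7 / 13392 = 0.010208
HIF9/GAPDH (knockout) = 8.271 / 16069 = 0.00051472
Fold change = 0.00051472 / 0.010208 = 0.0504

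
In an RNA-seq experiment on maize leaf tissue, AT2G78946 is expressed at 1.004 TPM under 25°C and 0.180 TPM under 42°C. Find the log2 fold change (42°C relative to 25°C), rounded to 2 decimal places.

Fold change = 0.180 / 1.004 = 0.1793
log2(0.1793) = -2.480

-2.48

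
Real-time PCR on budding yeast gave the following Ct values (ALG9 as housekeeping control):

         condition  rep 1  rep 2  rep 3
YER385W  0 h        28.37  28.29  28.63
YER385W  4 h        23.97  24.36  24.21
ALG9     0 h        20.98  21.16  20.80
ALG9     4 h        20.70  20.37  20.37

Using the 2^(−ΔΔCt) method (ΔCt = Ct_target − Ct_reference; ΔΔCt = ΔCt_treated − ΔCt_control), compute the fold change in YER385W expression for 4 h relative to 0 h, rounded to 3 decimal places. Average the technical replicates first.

Mean Ct: YER385W 0 h 28.430; YER385W 4 h 24.180; ALG9 0 h 20.980; ALG9 4 h 20.480
ΔCt(0 h) = 28.430 − 20.980 = 7.450
ΔCt(4 h) = 24.180 − 20.480 = 3.700
ΔΔCt = 3.700 − 7.450 = -3.750
Fold change = 2^(−(-3.750)) = 2^3.750 = 13.4543

13.454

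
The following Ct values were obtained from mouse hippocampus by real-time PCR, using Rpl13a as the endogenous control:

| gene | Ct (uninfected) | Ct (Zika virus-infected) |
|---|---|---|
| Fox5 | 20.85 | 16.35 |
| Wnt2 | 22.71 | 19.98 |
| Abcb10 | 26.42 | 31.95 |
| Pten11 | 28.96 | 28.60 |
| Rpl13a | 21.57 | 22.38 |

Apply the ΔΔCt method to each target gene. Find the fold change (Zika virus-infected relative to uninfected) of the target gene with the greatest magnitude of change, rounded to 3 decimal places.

39.671

Fox5: ΔΔCt = (16.35−22.38) − (20.85−21.57) = -6.03 − (-0.72) = -5.31; fold change = 2^5.31 = 39.671
Wnt2: ΔΔCt = (19.98−22.38) − (22.71−21.57) = -2.40 − 1.14 = -3.54; fold change = 2^3.54 = 11.632
Abcb10: ΔΔCt = (31.95−22.38) − (26.42−21.57) = 9.57 − 4.85 = 4.72; fold change = 2^-4.72 = 0.038
Pten11: ΔΔCt = (28.60−22.38) − (28.96−21.57) = 6.22 − 7.39 = -1.17; fold change = 2^1.17 = 2.250
Fox5 has the largest |ΔΔCt| = 5.31.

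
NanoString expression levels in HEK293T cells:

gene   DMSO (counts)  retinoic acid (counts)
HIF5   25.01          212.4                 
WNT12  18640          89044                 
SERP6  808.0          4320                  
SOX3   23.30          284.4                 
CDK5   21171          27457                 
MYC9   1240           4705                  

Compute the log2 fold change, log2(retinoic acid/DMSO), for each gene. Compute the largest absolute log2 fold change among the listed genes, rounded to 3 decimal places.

log2(212.4/25.01) = 3.086  (HIF5)
log2(89044/18640) = 2.256  (WNT12)
log2(4320/808.0) = 2.419  (SERP6)
log2(284.4/23.30) = 3.610  (SOX3)
log2(27457/21171) = 0.375  (CDK5)
log2(4705/1240) = 1.924  (MYC9)
The largest magnitude belongs to SOX3.

3.610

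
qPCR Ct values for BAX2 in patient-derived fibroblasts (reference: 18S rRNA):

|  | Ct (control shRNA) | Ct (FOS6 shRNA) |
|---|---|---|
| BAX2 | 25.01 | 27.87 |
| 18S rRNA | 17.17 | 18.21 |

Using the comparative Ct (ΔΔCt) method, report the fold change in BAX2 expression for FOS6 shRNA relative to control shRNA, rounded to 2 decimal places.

0.28

ΔCt(control shRNA) = 25.010 − 17.170 = 7.840
ΔCt(FOS6 shRNA) = 27.870 − 18.210 = 9.660
ΔΔCt = 9.660 − 7.840 = 1.820
Fold change = 2^(−1.820) = 0.283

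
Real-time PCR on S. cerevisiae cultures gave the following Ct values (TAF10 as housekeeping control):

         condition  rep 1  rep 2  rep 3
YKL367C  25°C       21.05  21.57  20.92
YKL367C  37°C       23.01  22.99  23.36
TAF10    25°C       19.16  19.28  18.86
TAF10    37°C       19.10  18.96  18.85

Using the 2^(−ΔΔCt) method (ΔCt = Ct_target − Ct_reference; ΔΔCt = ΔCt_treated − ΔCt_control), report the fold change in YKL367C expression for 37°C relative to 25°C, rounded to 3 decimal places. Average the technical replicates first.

0.238

Mean Ct: YKL367C 25°C 21.180; YKL367C 37°C 23.120; TAF10 25°C 19.100; TAF10 37°C 18.970
ΔCt(25°C) = 21.180 − 19.100 = 2.080
ΔCt(37°C) = 23.120 − 18.970 = 4.150
ΔΔCt = 4.150 − 2.080 = 2.070
Fold change = 2^(−2.070) = 0.2382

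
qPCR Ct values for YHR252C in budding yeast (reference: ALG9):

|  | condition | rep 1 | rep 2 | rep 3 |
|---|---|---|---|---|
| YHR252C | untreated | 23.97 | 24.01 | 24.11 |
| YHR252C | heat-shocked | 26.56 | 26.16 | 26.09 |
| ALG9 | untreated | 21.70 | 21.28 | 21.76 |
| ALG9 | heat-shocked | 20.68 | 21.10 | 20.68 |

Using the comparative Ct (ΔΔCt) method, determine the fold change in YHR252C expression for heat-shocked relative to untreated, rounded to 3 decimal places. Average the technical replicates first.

0.125

Mean Ct: YHR252C untreated 24.030; YHR252C heat-shocked 26.270; ALG9 untreated 21.580; ALG9 heat-shocked 20.820
ΔCt(untreated) = 24.030 − 21.580 = 2.450
ΔCt(heat-shocked) = 26.270 − 20.820 = 5.450
ΔΔCt = 5.450 − 2.450 = 3.000
Fold change = 2^(−3.000) = 0.1250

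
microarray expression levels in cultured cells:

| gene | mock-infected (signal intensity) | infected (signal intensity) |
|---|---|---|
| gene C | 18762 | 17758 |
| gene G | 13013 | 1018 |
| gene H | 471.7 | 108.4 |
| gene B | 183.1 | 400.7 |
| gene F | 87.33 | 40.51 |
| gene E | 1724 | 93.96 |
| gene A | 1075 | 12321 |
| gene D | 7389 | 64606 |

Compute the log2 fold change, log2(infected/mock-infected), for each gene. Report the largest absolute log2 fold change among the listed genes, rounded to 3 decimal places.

log2(17758/18762) = -0.079  (gene C)
log2(1018/13013) = -3.676  (gene G)
log2(108.4/471.7) = -2.122  (gene H)
log2(400.7/183.1) = 1.130  (gene B)
log2(40.51/87.33) = -1.108  (gene F)
log2(93.96/1724) = -4.198  (gene E)
log2(12321/1075) = 3.519  (gene A)
log2(64606/7389) = 3.128  (gene D)
The largest magnitude belongs to gene E.

4.198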